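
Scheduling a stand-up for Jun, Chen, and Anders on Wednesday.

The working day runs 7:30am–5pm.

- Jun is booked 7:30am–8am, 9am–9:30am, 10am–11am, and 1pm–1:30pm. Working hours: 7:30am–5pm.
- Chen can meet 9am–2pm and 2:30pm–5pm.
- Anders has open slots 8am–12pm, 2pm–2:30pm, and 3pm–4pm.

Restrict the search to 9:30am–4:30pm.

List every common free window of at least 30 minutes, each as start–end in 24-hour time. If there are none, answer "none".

Jun free within 07:30–17:00: 08:00–09:00, 09:30–10:00, 11:00–13:00, 13:30–17:00.
Jun ∩ Chen: 09:30–10:00, 11:00–13:00, 13:30–14:00, 14:30–17:00.
Jun ∩ Chen ∩ Anders: 09:30–10:00, 11:00–12:00, 15:00–16:00.
Restricted to 09:30–16:30: 09:30–10:00, 11:00–12:00, 15:00–16:00.
Windows ≥ 30 min: 09:30–10:00, 11:00–12:00, 15:00–16:00.

09:30–10:00, 11:00–12:00, 15:00–16:00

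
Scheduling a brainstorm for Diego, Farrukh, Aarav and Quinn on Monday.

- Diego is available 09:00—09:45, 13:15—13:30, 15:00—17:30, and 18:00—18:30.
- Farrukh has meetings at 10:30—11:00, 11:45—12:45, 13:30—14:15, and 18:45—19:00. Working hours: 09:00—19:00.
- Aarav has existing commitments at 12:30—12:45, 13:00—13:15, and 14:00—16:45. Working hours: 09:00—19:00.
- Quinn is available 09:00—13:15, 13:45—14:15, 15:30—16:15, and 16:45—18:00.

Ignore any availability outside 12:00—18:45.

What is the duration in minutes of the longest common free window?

45 minutes

Farrukh free within 09:00–19:00: 09:00–10:30, 11:00–11:45, 12:45–13:30, 14:15–18:45.
Aarav free within 09:00–19:00: 09:00–12:30, 12:45–13:00, 13:15–14:00, 16:45–19:00.
Diego ∩ Farrukh: 09:00–09:45, 13:15–13:30, 15:00–17:30, 18:00–18:30.
Diego ∩ Farrukh ∩ Aarav: 09:00–09:45, 13:15–13:30, 16:45–17:30, 18:00–18:30.
Diego ∩ Farrukh ∩ Aarav ∩ Quinn: 09:00–09:45, 16:45–17:30.
Restricted to 12:00–18:45: 16:45–17:30.
Single common window of 45 minutes.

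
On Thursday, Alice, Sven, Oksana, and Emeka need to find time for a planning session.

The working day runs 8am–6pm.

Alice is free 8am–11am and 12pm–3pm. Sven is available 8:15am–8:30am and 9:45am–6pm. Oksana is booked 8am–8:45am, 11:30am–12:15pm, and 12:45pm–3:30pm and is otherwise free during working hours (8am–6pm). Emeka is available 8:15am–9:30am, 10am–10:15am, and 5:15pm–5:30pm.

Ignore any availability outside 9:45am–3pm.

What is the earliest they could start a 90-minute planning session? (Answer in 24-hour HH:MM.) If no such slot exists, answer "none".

none

Oksana free within 08:00–18:00: 08:45–11:30, 12:15–12:45, 15:30–18:00.
Alice ∩ Sven: 08:15–08:30, 09:45–11:00, 12:00–15:00.
Alice ∩ Sven ∩ Oksana: 09:45–11:00, 12:15–12:45.
Alice ∩ Sven ∩ Oksana ∩ Emeka: 10:00–10:15.
Restricted to 09:45–15:00: 10:00–10:15.
Windows ≥ 90 min: (none).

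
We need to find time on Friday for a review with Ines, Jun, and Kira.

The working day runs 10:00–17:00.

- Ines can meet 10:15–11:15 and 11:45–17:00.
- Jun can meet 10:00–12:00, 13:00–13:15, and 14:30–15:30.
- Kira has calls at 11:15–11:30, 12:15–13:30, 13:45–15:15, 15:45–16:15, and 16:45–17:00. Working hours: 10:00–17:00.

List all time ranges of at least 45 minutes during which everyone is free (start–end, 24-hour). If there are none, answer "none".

Kira free within 10:00–17:00: 10:00–11:15, 11:30–12:15, 13:30–13:45, 15:15–15:45, 16:15–16:45.
Ines ∩ Jun: 10:15–11:15, 11:45–12:00, 13:00–13:15, 14:30–15:30.
Ines ∩ Jun ∩ Kira: 10:15–11:15, 11:45–12:00, 15:15–15:30.
Windows ≥ 45 min: 10:15–11:15.

10:15–11:15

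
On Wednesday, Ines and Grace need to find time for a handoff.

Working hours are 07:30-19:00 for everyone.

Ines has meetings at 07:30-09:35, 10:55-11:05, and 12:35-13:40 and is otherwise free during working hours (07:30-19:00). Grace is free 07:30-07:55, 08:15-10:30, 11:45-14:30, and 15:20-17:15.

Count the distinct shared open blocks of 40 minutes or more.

Ines free within 07:30–19:00: 09:35–10:55, 11:05–12:35, 13:40–19:00.
Ines ∩ Grace: 09:35–10:30, 11:45–12:35, 13:40–14:30, 15:20–17:15.
Windows ≥ 40 min: 09:35–10:30, 11:45–12:35, 13:40–14:30, 15:20–17:15.
That's 4 windows.

4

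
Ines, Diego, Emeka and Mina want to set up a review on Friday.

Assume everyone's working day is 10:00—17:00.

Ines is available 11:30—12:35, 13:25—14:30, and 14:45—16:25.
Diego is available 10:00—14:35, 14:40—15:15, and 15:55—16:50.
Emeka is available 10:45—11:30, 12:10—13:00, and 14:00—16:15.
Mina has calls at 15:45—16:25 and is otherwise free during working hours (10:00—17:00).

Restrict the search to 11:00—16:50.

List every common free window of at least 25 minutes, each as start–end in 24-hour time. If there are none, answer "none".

12:10–12:35, 14:00–14:30, 14:45–15:15

Mina free within 10:00–17:00: 10:00–15:45, 16:25–17:00.
Ines ∩ Diego: 11:30–12:35, 13:25–14:30, 14:45–15:15, 15:55–16:25.
Ines ∩ Diego ∩ Emeka: 12:10–12:35, 14:00–14:30, 14:45–15:15, 15:55–16:15.
Ines ∩ Diego ∩ Emeka ∩ Mina: 12:10–12:35, 14:00–14:30, 14:45–15:15.
Restricted to 11:00–16:50: 12:10–12:35, 14:00–14:30, 14:45–15:15.
Windows ≥ 25 min: 12:10–12:35, 14:00–14:30, 14:45–15:15.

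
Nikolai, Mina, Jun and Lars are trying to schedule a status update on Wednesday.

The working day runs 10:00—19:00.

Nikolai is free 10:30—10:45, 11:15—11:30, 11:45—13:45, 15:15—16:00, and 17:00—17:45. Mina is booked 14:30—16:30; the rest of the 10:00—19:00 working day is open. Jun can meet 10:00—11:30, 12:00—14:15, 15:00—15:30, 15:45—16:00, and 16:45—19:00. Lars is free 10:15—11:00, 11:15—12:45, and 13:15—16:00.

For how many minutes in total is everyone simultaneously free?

Mina free within 10:00–19:00: 10:00–14:30, 16:30–19:00.
Nikolai ∩ Mina: 10:30–10:45, 11:15–11:30, 11:45–13:45, 17:00–17:45.
Nikolai ∩ Mina ∩ Jun: 10:30–10:45, 11:15–11:30, 12:00–13:45, 17:00–17:45.
Nikolai ∩ Mina ∩ Jun ∩ Lars: 10:30–10:45, 11:15–11:30, 12:00–12:45, 13:15–13:45.
Total common minutes: 15 + 15 + 45 + 30 = 105.

105 minutes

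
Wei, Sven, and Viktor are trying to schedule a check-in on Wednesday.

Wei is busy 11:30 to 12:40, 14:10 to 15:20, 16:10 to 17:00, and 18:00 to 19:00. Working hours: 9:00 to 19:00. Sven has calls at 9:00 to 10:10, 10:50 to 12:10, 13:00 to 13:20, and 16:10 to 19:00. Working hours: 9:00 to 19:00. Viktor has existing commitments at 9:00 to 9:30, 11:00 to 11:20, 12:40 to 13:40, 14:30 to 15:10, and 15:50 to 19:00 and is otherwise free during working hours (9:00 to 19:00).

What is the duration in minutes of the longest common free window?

40 minutes

Wei free within 09:00–19:00: 09:00–11:30, 12:40–14:10, 15:20–16:10, 17:00–18:00.
Sven free within 09:00–19:00: 10:10–10:50, 12:10–13:00, 13:20–16:10.
Viktor free within 09:00–19:00: 09:30–11:00, 11:20–12:40, 13:40–14:30, 15:10–15:50.
Wei ∩ Sven: 10:10–10:50, 12:40–13:00, 13:20–14:10, 15:20–16:10.
Wei ∩ Sven ∩ Viktor: 10:10–10:50, 13:40–14:10, 15:20–15:50.
Common window lengths: 40, 30, 30 min; longest is 40.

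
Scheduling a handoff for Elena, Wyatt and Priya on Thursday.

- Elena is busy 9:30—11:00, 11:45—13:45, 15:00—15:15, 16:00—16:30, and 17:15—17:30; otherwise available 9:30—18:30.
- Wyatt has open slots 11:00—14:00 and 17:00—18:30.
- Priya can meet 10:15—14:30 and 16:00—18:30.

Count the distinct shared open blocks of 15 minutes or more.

4

Elena free within 09:30–18:30: 11:00–11:45, 13:45–15:00, 15:15–16:00, 16:30–17:15, 17:30–18:30.
Elena ∩ Wyatt: 11:00–11:45, 13:45–14:00, 17:00–17:15, 17:30–18:30.
Elena ∩ Wyatt ∩ Priya: 11:00–11:45, 13:45–14:00, 17:00–17:15, 17:30–18:30.
Windows ≥ 15 min: 11:00–11:45, 13:45–14:00, 17:00–17:15, 17:30–18:30.
That's 4 windows.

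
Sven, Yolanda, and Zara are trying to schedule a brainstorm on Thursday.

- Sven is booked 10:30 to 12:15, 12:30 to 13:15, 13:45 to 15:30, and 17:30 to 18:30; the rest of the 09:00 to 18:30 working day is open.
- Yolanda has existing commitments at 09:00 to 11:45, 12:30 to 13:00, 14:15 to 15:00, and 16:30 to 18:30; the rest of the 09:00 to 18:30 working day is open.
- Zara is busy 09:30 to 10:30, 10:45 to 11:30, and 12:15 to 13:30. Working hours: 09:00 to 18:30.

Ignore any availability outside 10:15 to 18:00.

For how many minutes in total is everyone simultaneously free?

75 minutes

Sven free within 09:00–18:30: 09:00–10:30, 12:15–12:30, 13:15–13:45, 15:30–17:30.
Yolanda free within 09:00–18:30: 11:45–12:30, 13:00–14:15, 15:00–16:30.
Zara free within 09:00–18:30: 09:00–09:30, 10:30–10:45, 11:30–12:15, 13:30–18:30.
Sven ∩ Yolanda: 12:15–12:30, 13:15–13:45, 15:30–16:30.
Sven ∩ Yolanda ∩ Zara: 13:30–13:45, 15:30–16:30.
Restricted to 10:15–18:00: 13:30–13:45, 15:30–16:30.
Total common minutes: 15 + 60 = 75.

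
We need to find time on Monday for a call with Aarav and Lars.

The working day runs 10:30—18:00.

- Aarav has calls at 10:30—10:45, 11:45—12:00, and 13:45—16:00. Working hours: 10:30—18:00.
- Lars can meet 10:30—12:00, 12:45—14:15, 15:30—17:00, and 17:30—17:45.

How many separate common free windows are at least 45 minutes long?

3

Aarav free within 10:30–18:00: 10:45–11:45, 12:00–13:45, 16:00–18:00.
Aarav ∩ Lars: 10:45–11:45, 12:45–13:45, 16:00–17:00, 17:30–17:45.
Windows ≥ 45 min: 10:45–11:45, 12:45–13:45, 16:00–17:00.
That's 3 windows.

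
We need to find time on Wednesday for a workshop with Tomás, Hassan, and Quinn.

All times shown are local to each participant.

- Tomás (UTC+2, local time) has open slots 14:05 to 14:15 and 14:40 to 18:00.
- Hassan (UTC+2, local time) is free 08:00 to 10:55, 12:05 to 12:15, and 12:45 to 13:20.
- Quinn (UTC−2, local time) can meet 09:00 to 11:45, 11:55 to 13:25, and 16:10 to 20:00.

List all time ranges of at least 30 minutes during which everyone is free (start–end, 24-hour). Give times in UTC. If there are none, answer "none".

none

Tomás → UTC: 12:05–12:15, 12:40–16:00.
Hassan → UTC: 06:00–08:55, 10:05–10:15, 10:45–11:20.
Quinn → UTC: 11:00–13:45, 13:55–15:25, 18:10–22:00.
Tomás ∩ Hassan: (none).
Tomás ∩ Hassan ∩ Quinn: (none).
Windows ≥ 30 min: (none).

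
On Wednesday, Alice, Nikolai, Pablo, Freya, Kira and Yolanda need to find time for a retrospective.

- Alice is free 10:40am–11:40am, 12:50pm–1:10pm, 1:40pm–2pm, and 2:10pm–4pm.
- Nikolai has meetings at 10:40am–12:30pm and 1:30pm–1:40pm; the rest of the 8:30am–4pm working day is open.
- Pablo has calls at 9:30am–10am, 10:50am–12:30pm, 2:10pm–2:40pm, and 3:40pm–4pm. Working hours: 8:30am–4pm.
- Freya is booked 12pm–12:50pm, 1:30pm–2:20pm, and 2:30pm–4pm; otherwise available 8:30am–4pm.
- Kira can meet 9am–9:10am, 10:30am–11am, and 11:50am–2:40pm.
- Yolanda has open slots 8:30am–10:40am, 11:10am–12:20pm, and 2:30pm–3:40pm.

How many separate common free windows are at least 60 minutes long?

0

Nikolai free within 08:30–16:00: 08:30–10:40, 12:30–13:30, 13:40–16:00.
Pablo free within 08:30–16:00: 08:30–09:30, 10:00–10:50, 12:30–14:10, 14:40–15:40.
Freya free within 08:30–16:00: 08:30–12:00, 12:50–13:30, 14:20–14:30.
Alice ∩ Nikolai: 12:50–13:10, 13:40–14:00, 14:10–16:00.
Alice ∩ Nikolai ∩ Pablo: 12:50–13:10, 13:40–14:00, 14:40–15:40.
Alice ∩ Nikolai ∩ Pablo ∩ Freya: 12:50–13:10.
Alice ∩ Nikolai ∩ Pablo ∩ Freya ∩ Kira: 12:50–13:10.
Alice ∩ Nikolai ∩ Pablo ∩ Freya ∩ Kira ∩ Yolanda: (none).
Windows ≥ 60 min: (none).
That's 0 windows.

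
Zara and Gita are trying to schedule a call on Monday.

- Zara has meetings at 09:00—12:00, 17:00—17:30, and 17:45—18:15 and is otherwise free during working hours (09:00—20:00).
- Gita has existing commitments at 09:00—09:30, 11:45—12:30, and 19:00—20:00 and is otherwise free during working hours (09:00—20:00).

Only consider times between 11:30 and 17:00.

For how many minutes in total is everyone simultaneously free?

270 minutes

Zara free within 09:00–20:00: 12:00–17:00, 17:30–17:45, 18:15–20:00.
Gita free within 09:00–20:00: 09:30–11:45, 12:30–19:00.
Zara ∩ Gita: 12:30–17:00, 17:30–17:45, 18:15–19:00.
Restricted to 11:30–17:00: 12:30–17:00.
Total common minutes: 270.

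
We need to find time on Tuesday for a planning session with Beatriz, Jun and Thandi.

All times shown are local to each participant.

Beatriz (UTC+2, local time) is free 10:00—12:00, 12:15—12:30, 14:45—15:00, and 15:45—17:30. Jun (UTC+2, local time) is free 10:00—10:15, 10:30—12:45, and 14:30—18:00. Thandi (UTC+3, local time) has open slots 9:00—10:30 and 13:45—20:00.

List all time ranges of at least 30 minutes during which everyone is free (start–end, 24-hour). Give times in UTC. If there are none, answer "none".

Beatriz → UTC: 08:00–10:00, 10:15–10:30, 12:45–13:00, 13:45–15:30.
Jun → UTC: 08:00–08:15, 08:30–10:45, 12:30–16:00.
Thandi → UTC: 06:00–07:30, 10:45–17:00.
Beatriz ∩ Jun: 08:00–08:15, 08:30–10:00, 10:15–10:30, 12:45–13:00, 13:45–15:30.
Beatriz ∩ Jun ∩ Thandi: 12:45–13:00, 13:45–15:30.
Windows ≥ 30 min: 13:45–15:30.

13:45–15:30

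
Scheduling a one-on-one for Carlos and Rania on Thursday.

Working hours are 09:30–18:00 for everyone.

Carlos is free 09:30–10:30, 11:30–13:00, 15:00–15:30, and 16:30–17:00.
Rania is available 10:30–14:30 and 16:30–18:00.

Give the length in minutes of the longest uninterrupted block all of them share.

90 minutes

Carlos ∩ Rania: 11:30–13:00, 16:30–17:00.
Common window lengths: 90, 30 min; longest is 90.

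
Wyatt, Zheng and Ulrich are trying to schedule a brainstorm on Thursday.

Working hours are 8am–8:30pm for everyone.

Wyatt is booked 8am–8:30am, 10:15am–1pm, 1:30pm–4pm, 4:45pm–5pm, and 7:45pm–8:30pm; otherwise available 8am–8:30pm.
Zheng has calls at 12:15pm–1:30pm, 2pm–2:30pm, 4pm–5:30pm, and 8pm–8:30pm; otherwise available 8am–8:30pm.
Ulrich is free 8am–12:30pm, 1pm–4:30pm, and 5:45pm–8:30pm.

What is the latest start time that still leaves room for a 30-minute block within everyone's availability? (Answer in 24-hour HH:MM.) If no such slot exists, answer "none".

Wyatt free within 08:00–20:30: 08:30–10:15, 13:00–13:30, 16:00–16:45, 17:00–19:45.
Zheng free within 08:00–20:30: 08:00–12:15, 13:30–14:00, 14:30–16:00, 17:30–20:00.
Wyatt ∩ Zheng: 08:30–10:15, 17:30–19:45.
Wyatt ∩ Zheng ∩ Ulrich: 08:30–10:15, 17:45–19:45.
Windows ≥ 30 min: 08:30–10:15, 17:45–19:45.
Latest start in the last window 17:45–19:45 is 19:45 − 30 min = 19:15.

19:15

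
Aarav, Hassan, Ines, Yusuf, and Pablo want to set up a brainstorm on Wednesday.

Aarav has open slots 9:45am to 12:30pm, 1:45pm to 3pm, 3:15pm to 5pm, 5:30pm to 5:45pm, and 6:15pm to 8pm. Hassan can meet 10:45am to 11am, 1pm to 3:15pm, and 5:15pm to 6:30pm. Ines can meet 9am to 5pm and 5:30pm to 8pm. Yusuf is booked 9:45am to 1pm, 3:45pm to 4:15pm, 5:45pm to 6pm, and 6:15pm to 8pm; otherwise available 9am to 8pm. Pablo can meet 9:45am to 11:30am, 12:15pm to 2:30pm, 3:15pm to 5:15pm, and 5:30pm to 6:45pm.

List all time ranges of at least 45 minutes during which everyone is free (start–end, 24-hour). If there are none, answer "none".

13:45–14:30

Yusuf free within 09:00–20:00: 09:00–09:45, 13:00–15:45, 16:15–17:45, 18:00–18:15.
Aarav ∩ Hassan: 10:45–11:00, 13:45–15:00, 17:30–17:45, 18:15–18:30.
Aarav ∩ Hassan ∩ Ines: 10:45–11:00, 13:45–15:00, 17:30–17:45, 18:15–18:30.
Aarav ∩ Hassan ∩ Ines ∩ Yusuf: 13:45–15:00, 17:30–17:45.
Aarav ∩ Hassan ∩ Ines ∩ Yusuf ∩ Pablo: 13:45–14:30, 17:30–17:45.
Windows ≥ 45 min: 13:45–14:30.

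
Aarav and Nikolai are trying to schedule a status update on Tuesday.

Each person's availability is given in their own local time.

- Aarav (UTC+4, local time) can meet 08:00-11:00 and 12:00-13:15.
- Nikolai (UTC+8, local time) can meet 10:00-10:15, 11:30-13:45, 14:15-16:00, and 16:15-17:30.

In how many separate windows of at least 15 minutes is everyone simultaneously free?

3

Aarav → UTC: 04:00–07:00, 08:00–09:15.
Nikolai → UTC: 02:00–02:15, 03:30–05:45, 06:15–08:00, 08:15–09:30.
Aarav ∩ Nikolai: 04:00–05:45, 06:15–07:00, 08:15–09:15.
Windows ≥ 15 min: 04:00–05:45, 06:15–07:00, 08:15–09:15.
That's 3 windows.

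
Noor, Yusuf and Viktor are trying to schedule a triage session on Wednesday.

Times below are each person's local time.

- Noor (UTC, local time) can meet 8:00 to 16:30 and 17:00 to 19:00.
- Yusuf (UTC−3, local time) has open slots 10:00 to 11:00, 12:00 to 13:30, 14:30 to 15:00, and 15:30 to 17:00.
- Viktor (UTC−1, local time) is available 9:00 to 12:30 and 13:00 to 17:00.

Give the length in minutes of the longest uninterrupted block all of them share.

90 minutes

Noor → UTC: 08:00–16:30, 17:00–19:00.
Yusuf → UTC: 13:00–14:00, 15:00–16:30, 17:30–18:00, 18:30–20:00.
Viktor → UTC: 10:00–13:30, 14:00–18:00.
Noor ∩ Yusuf: 13:00–14:00, 15:00–16:30, 17:30–18:00, 18:30–19:00.
Noor ∩ Yusuf ∩ Viktor: 13:00–13:30, 15:00–16:30, 17:30–18:00.
Common window lengths: 30, 90, 30 min; longest is 90.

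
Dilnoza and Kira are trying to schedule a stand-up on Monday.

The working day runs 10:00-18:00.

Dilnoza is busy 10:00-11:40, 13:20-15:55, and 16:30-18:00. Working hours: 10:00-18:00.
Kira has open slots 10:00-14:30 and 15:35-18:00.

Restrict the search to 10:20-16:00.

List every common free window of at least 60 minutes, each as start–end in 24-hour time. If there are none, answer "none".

11:40–13:20

Dilnoza free within 10:00–18:00: 11:40–13:20, 15:55–16:30.
Dilnoza ∩ Kira: 11:40–13:20, 15:55–16:30.
Restricted to 10:20–16:00: 11:40–13:20, 15:55–16:00.
Windows ≥ 60 min: 11:40–13:20.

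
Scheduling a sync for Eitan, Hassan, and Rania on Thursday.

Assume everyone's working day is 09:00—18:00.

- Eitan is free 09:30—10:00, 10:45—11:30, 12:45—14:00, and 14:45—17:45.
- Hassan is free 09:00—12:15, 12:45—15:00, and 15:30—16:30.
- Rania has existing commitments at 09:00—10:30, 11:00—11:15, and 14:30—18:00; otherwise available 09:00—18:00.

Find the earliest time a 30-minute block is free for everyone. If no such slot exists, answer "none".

12:45

Rania free within 09:00–18:00: 10:30–11:00, 11:15–14:30.
Eitan ∩ Hassan: 09:30–10:00, 10:45–11:30, 12:45–14:00, 14:45–15:00, 15:30–16:30.
Eitan ∩ Hassan ∩ Rania: 10:45–11:00, 11:15–11:30, 12:45–14:00.
Windows ≥ 30 min: 12:45–14:00.
Earliest such window starts at 12:45.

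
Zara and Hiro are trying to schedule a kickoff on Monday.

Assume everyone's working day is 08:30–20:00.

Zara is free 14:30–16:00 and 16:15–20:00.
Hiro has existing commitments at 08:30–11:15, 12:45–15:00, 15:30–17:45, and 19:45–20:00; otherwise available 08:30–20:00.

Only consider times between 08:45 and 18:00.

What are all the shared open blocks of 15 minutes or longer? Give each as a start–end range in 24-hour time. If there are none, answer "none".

Hiro free within 08:30–20:00: 11:15–12:45, 15:00–15:30, 17:45–19:45.
Zara ∩ Hiro: 15:00–15:30, 17:45–19:45.
Restricted to 08:45–18:00: 15:00–15:30, 17:45–18:00.
Windows ≥ 15 min: 15:00–15:30, 17:45–18:00.

15:00–15:30, 17:45–18:00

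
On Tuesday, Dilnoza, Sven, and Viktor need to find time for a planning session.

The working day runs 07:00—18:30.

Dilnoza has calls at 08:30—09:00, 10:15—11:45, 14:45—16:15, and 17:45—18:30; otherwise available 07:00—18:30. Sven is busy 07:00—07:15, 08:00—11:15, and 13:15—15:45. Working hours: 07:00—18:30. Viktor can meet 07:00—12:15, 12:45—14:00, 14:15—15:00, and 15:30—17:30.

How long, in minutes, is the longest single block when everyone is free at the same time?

75 minutes

Dilnoza free within 07:00–18:30: 07:00–08:30, 09:00–10:15, 11:45–14:45, 16:15–17:45.
Sven free within 07:00–18:30: 07:15–08:00, 11:15–13:15, 15:45–18:30.
Dilnoza ∩ Sven: 07:15–08:00, 11:45–13:15, 16:15–17:45.
Dilnoza ∩ Sven ∩ Viktor: 07:15–08:00, 11:45–12:15, 12:45–13:15, 16:15–17:30.
Common window lengths: 45, 30, 30, 75 min; longest is 75.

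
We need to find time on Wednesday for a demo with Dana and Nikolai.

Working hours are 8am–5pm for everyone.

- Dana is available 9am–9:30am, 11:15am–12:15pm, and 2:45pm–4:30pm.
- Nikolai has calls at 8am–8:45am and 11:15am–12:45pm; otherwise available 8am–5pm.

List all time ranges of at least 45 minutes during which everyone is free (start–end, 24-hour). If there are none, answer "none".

Nikolai free within 08:00–17:00: 08:45–11:15, 12:45–17:00.
Dana ∩ Nikolai: 09:00–09:30, 14:45–16:30.
Windows ≥ 45 min: 14:45–16:30.

14:45–16:30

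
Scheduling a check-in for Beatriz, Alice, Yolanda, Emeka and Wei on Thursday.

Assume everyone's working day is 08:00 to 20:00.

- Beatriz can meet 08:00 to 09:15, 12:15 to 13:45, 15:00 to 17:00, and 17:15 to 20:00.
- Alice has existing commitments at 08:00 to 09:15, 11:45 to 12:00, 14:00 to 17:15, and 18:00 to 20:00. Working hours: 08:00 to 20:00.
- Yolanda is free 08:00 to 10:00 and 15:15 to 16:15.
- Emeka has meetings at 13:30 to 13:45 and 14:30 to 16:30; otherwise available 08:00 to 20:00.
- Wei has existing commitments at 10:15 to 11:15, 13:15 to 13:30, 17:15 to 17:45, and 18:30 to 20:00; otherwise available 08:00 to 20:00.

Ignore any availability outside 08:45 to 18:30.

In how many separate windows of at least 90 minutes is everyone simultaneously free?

0

Alice free within 08:00–20:00: 09:15–11:45, 12:00–14:00, 17:15–18:00.
Emeka free within 08:00–20:00: 08:00–13:30, 13:45–14:30, 16:30–20:00.
Wei free within 08:00–20:00: 08:00–10:15, 11:15–13:15, 13:30–17:15, 17:45–18:30.
Beatriz ∩ Alice: 12:15–13:45, 17:15–18:00.
Beatriz ∩ Alice ∩ Yolanda: (none).
Beatriz ∩ Alice ∩ Yolanda ∩ Emeka: (none).
Beatriz ∩ Alice ∩ Yolanda ∩ Emeka ∩ Wei: (none).
Restricted to 08:45–18:30: (none).
Windows ≥ 90 min: (none).
That's 0 windows.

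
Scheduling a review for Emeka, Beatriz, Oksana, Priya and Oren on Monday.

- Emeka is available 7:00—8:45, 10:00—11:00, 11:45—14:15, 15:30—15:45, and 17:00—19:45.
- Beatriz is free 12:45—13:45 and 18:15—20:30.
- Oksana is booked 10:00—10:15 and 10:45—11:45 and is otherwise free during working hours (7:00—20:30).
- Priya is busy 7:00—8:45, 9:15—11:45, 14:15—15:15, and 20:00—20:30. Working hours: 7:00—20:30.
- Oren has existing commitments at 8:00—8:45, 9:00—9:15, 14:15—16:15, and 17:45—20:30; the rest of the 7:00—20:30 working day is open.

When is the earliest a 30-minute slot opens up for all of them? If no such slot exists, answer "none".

Oksana free within 07:00–20:30: 07:00–10:00, 10:15–10:45, 11:45–20:30.
Priya free within 07:00–20:30: 08:45–09:15, 11:45–14:15, 15:15–20:00.
Oren free within 07:00–20:30: 07:00–08:00, 08:45–09:00, 09:15–14:15, 16:15–17:45.
Emeka ∩ Beatriz: 12:45–13:45, 18:15–19:45.
Emeka ∩ Beatriz ∩ Oksana: 12:45–13:45, 18:15–19:45.
Emeka ∩ Beatriz ∩ Oksana ∩ Priya: 12:45–13:45, 18:15–19:45.
Emeka ∩ Beatriz ∩ Oksana ∩ Priya ∩ Oren: 12:45–13:45.
Windows ≥ 30 min: 12:45–13:45.
Earliest such window starts at 12:45.

12:45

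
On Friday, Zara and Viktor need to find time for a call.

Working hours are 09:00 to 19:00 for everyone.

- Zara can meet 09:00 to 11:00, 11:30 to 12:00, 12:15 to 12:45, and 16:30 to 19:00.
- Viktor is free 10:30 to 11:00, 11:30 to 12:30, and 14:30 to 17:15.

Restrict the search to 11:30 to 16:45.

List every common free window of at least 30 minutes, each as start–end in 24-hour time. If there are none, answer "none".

11:30–12:00

Zara ∩ Viktor: 10:30–11:00, 11:30–12:00, 12:15–12:30, 16:30–17:15.
Restricted to 11:30–16:45: 11:30–12:00, 12:15–12:30, 16:30–16:45.
Windows ≥ 30 min: 11:30–12:00.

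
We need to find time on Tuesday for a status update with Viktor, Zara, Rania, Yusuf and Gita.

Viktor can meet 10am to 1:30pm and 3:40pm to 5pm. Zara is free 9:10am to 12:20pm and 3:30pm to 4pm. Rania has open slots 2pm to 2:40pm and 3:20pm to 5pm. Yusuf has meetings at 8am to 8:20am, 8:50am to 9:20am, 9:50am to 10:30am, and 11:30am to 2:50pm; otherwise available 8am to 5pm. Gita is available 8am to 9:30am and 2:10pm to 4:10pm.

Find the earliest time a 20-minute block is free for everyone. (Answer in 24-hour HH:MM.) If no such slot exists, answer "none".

Yusuf free within 08:00–17:00: 08:20–08:50, 09:20–09:50, 10:30–11:30, 14:50–17:00.
Viktor ∩ Zara: 10:00–12:20, 15:40–16:00.
Viktor ∩ Zara ∩ Rania: 15:40–16:00.
Viktor ∩ Zara ∩ Rania ∩ Yusuf: 15:40–16:00.
Viktor ∩ Zara ∩ Rania ∩ Yusuf ∩ Gita: 15:40–16:00.
Windows ≥ 20 min: 15:40–16:00.
Earliest such window starts at 15:40.

15:40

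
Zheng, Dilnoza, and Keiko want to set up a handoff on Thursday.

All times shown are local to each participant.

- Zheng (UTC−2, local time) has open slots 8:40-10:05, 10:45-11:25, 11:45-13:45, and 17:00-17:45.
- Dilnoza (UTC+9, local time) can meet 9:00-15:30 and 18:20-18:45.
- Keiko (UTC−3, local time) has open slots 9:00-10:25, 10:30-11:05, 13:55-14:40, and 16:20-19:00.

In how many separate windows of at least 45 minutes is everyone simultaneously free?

0

Zheng → UTC: 10:40–12:05, 12:45–13:25, 13:45–15:45, 19:00–19:45.
Dilnoza → UTC: 00:00–06:30, 09:20–09:45.
Keiko → UTC: 12:00–13:25, 13:30–14:05, 16:55–17:40, 19:20–22:00.
Zheng ∩ Dilnoza: (none).
Zheng ∩ Dilnoza ∩ Keiko: (none).
Windows ≥ 45 min: (none).
That's 0 windows.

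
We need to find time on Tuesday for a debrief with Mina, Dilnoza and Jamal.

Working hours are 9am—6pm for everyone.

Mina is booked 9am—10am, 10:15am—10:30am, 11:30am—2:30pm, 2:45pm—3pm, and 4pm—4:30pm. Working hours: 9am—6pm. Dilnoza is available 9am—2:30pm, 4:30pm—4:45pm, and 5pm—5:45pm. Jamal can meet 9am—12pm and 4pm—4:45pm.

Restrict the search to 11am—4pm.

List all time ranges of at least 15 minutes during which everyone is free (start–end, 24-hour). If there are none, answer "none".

11:00–11:30

Mina free within 09:00–18:00: 10:00–10:15, 10:30–11:30, 14:30–14:45, 15:00–16:00, 16:30–18:00.
Mina ∩ Dilnoza: 10:00–10:15, 10:30–11:30, 16:30–16:45, 17:00–17:45.
Mina ∩ Dilnoza ∩ Jamal: 10:00–10:15, 10:30–11:30, 16:30–16:45.
Restricted to 11:00–16:00: 11:00–11:30.
Windows ≥ 15 min: 11:00–11:30.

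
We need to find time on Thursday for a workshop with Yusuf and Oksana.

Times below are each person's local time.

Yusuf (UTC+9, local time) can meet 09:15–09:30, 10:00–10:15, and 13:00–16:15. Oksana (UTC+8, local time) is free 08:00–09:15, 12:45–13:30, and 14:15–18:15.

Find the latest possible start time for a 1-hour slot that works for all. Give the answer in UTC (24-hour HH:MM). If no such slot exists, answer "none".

06:15

Yusuf → UTC: 00:15–00:30, 01:00–01:15, 04:00–07:15.
Oksana → UTC: 00:00–01:15, 04:45–05:30, 06:15–10:15.
Yusuf ∩ Oksana: 00:15–00:30, 01:00–01:15, 04:45–05:30, 06:15–07:15.
Windows ≥ 60 min: 06:15–07:15.
Latest start in the last window 06:15–07:15 is 07:15 − 60 min = 06:15.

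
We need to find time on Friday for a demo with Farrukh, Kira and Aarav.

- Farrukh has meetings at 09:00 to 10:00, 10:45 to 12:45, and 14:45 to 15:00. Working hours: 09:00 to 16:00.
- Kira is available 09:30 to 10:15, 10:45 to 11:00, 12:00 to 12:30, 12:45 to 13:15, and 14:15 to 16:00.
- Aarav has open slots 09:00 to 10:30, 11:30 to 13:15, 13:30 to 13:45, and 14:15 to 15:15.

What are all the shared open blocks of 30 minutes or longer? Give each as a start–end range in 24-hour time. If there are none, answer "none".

12:45–13:15, 14:15–14:45

Farrukh free within 09:00–16:00: 10:00–10:45, 12:45–14:45, 15:00–16:00.
Farrukh ∩ Kira: 10:00–10:15, 12:45–13:15, 14:15–14:45, 15:00–16:00.
Farrukh ∩ Kira ∩ Aarav: 10:00–10:15, 12:45–13:15, 14:15–14:45, 15:00–15:15.
Windows ≥ 30 min: 12:45–13:15, 14:15–14:45.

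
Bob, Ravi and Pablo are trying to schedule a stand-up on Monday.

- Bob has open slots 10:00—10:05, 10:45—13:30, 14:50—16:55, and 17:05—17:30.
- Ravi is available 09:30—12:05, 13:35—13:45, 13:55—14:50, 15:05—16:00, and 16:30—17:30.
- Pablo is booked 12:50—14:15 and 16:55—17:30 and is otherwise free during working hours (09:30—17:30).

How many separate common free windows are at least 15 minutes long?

Pablo free within 09:30–17:30: 09:30–12:50, 14:15–16:55.
Bob ∩ Ravi: 10:00–10:05, 10:45–12:05, 15:05–16:00, 16:30–16:55, 17:05–17:30.
Bob ∩ Ravi ∩ Pablo: 10:00–10:05, 10:45–12:05, 15:05–16:00, 16:30–16:55.
Windows ≥ 15 min: 10:45–12:05, 15:05–16:00, 16:30–16:55.
That's 3 windows.

3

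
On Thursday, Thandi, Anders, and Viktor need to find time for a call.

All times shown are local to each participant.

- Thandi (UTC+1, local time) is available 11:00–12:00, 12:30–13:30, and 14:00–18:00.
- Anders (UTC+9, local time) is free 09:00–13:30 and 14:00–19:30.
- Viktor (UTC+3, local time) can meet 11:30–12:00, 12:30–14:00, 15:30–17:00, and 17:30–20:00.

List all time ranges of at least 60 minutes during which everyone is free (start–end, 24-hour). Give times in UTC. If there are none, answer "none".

none

Thandi → UTC: 10:00–11:00, 11:30–12:30, 13:00–17:00.
Anders → UTC: 00:00–04:30, 05:00–10:30.
Viktor → UTC: 08:30–09:00, 09:30–11:00, 12:30–14:00, 14:30–17:00.
Thandi ∩ Anders: 10:00–10:30.
Thandi ∩ Anders ∩ Viktor: 10:00–10:30.
Windows ≥ 60 min: (none).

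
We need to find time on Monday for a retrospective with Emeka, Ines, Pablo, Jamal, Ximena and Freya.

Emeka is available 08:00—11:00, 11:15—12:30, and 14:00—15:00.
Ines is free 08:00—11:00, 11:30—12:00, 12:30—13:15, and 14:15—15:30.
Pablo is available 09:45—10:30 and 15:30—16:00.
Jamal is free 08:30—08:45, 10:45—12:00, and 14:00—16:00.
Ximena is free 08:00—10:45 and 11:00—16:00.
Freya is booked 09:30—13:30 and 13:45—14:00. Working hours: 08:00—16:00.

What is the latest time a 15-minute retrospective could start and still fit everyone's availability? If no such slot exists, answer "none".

Freya free within 08:00–16:00: 08:00–09:30, 13:30–13:45, 14:00–16:00.
Emeka ∩ Ines: 08:00–11:00, 11:30–12:00, 14:15–15:00.
Emeka ∩ Ines ∩ Pablo: 09:45–10:30.
Emeka ∩ Ines ∩ Pablo ∩ Jamal: (none).
Emeka ∩ Ines ∩ Pablo ∩ Jamal ∩ Ximena: (none).
Emeka ∩ Ines ∩ Pablo ∩ Jamal ∩ Ximena ∩ Freya: (none).
Windows ≥ 15 min: (none).

none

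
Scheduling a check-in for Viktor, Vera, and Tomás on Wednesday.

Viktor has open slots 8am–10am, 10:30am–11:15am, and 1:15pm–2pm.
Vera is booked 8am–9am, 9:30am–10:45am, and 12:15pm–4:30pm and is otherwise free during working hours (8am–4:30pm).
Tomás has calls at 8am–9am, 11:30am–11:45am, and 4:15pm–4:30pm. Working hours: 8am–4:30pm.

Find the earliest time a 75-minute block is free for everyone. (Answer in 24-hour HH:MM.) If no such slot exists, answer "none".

none

Vera free within 08:00–16:30: 09:00–09:30, 10:45–12:15.
Tomás free within 08:00–16:30: 09:00–11:30, 11:45–16:15.
Viktor ∩ Vera: 09:00–09:30, 10:45–11:15.
Viktor ∩ Vera ∩ Tomás: 09:00–09:30, 10:45–11:15.
Windows ≥ 75 min: (none).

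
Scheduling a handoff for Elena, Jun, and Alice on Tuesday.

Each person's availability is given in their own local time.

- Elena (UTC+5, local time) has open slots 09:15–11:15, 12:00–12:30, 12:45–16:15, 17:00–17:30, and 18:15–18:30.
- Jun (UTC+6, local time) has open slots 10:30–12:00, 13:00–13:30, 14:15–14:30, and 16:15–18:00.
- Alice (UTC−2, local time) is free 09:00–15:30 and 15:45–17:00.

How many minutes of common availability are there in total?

15 minutes

Elena → UTC: 04:15–06:15, 07:00–07:30, 07:45–11:15, 12:00–12:30, 13:15–13:30.
Jun → UTC: 04:30–06:00, 07:00–07:30, 08:15–08:30, 10:15–12:00.
Alice → UTC: 11:00–17:30, 17:45–19:00.
Elena ∩ Jun: 04:30–06:00, 07:00–07:30, 08:15–08:30, 10:15–11:15.
Elena ∩ Jun ∩ Alice: 11:00–11:15.
Total common minutes: 15.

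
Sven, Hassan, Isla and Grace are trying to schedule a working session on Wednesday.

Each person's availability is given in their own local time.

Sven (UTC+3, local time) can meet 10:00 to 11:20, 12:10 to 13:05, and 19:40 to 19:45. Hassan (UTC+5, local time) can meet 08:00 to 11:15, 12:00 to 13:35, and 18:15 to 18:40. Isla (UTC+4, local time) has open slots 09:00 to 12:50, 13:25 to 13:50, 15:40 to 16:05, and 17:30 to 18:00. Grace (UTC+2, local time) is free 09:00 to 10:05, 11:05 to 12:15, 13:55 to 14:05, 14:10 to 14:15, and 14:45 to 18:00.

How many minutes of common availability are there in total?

Sven → UTC: 07:00–08:20, 09:10–10:05, 16:40–16:45.
Hassan → UTC: 03:00–06:15, 07:00–08:35, 13:15–13:40.
Isla → UTC: 05:00–08:50, 09:25–09:50, 11:40–12:05, 13:30–14:00.
Grace → UTC: 07:00–08:05, 09:05–10:15, 11:55–12:05, 12:10–12:15, 12:45–16:00.
Sven ∩ Hassan: 07:00–08:20.
Sven ∩ Hassan ∩ Isla: 07:00–08:20.
Sven ∩ Hassan ∩ Isla ∩ Grace: 07:00–08:05.
Total common minutes: 65.

65 minutes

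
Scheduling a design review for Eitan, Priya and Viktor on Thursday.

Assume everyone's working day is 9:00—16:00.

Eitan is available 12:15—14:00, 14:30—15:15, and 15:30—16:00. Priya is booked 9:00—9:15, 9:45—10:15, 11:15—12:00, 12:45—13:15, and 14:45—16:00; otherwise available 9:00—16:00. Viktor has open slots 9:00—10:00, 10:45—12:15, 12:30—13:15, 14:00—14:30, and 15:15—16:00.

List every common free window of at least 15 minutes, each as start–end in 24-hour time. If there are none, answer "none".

Priya free within 09:00–16:00: 09:15–09:45, 10:15–11:15, 12:00–12:45, 13:15–14:45.
Eitan ∩ Priya: 12:15–12:45, 13:15–14:00, 14:30–14:45.
Eitan ∩ Priya ∩ Viktor: 12:30–12:45.
Windows ≥ 15 min: 12:30–12:45.

12:30–12:45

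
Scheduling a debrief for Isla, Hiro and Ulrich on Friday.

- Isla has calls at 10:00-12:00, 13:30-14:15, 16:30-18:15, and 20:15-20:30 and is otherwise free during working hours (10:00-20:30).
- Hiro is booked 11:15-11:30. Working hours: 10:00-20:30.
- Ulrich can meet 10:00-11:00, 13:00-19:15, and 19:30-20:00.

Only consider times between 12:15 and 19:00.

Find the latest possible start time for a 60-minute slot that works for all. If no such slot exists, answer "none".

Isla free within 10:00–20:30: 12:00–13:30, 14:15–16:30, 18:15–20:15.
Hiro free within 10:00–20:30: 10:00–11:15, 11:30–20:30.
Isla ∩ Hiro: 12:00–13:30, 14:15–16:30, 18:15–20:15.
Isla ∩ Hiro ∩ Ulrich: 13:00–13:30, 14:15–16:30, 18:15–19:15, 19:30–20:00.
Restricted to 12:15–19:00: 13:00–13:30, 14:15–16:30, 18:15–19:00.
Windows ≥ 60 min: 14:15–16:30.
Latest start in the last window 14:15–16:30 is 16:30 − 60 min = 15:30.

15:30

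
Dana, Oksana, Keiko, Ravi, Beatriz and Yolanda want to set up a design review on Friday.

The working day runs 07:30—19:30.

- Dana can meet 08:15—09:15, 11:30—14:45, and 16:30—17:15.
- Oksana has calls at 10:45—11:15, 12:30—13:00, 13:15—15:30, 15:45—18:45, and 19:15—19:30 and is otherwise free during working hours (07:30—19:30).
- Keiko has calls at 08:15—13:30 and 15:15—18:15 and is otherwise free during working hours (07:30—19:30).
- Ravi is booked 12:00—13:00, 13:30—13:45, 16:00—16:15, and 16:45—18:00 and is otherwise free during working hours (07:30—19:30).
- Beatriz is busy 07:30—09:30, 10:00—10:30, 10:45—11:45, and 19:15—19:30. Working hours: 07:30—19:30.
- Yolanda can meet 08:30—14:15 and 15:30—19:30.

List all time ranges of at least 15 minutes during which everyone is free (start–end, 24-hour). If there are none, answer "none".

none

Oksana free within 07:30–19:30: 07:30–10:45, 11:15–12:30, 13:00–13:15, 15:30–15:45, 18:45–19:15.
Keiko free within 07:30–19:30: 07:30–08:15, 13:30–15:15, 18:15–19:30.
Ravi free within 07:30–19:30: 07:30–12:00, 13:00–13:30, 13:45–16:00, 16:15–16:45, 18:00–19:30.
Beatriz free within 07:30–19:30: 09:30–10:00, 10:30–10:45, 11:45–19:15.
Dana ∩ Oksana: 08:15–09:15, 11:30–12:30, 13:00–13:15.
Dana ∩ Oksana ∩ Keiko: (none).
Dana ∩ Oksana ∩ Keiko ∩ Ravi: (none).
Dana ∩ Oksana ∩ Keiko ∩ Ravi ∩ Beatriz: (none).
Dana ∩ Oksana ∩ Keiko ∩ Ravi ∩ Beatriz ∩ Yolanda: (none).
Windows ≥ 15 min: (none).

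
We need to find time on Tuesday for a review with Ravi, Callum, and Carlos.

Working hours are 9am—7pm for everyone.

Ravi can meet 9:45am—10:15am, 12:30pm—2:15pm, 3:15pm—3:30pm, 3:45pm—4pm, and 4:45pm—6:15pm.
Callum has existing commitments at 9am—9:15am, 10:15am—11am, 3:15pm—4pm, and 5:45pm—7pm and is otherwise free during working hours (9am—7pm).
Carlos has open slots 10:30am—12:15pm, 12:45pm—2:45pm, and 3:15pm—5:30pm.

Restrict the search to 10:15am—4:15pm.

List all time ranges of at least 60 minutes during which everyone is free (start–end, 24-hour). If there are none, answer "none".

12:45–14:15

Callum free within 09:00–19:00: 09:15–10:15, 11:00–15:15, 16:00–17:45.
Ravi ∩ Callum: 09:45–10:15, 12:30–14:15, 16:45–17:45.
Ravi ∩ Callum ∩ Carlos: 12:45–14:15, 16:45–17:30.
Restricted to 10:15–16:15: 12:45–14:15.
Windows ≥ 60 min: 12:45–14:15.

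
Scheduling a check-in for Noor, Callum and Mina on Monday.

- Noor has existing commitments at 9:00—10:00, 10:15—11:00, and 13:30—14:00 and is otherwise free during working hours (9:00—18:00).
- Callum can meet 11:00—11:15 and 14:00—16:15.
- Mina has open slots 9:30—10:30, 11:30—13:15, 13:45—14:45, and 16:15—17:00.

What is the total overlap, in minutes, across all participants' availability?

Noor free within 09:00–18:00: 10:00–10:15, 11:00–13:30, 14:00–18:00.
Noor ∩ Callum: 11:00–11:15, 14:00–16:15.
Noor ∩ Callum ∩ Mina: 14:00–14:45.
Total common minutes: 45.

45 minutes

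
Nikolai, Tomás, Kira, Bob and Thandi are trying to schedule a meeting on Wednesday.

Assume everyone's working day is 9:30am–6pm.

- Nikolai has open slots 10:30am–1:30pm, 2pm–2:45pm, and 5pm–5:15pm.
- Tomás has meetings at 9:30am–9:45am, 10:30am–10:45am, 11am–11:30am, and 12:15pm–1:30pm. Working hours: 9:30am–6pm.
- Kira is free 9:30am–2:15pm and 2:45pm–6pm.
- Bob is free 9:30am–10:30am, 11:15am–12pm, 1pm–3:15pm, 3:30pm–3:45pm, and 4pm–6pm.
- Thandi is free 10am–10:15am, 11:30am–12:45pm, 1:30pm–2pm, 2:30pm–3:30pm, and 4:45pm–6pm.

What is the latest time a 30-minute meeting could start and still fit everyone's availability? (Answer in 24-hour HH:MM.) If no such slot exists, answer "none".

11:30

Tomás free within 09:30–18:00: 09:45–10:30, 10:45–11:00, 11:30–12:15, 13:30–18:00.
Nikolai ∩ Tomás: 10:45–11:00, 11:30–12:15, 14:00–14:45, 17:00–17:15.
Nikolai ∩ Tomás ∩ Kira: 10:45–11:00, 11:30–12:15, 14:00–14:15, 17:00–17:15.
Nikolai ∩ Tomás ∩ Kira ∩ Bob: 11:30–12:00, 14:00–14:15, 17:00–17:15.
Nikolai ∩ Tomás ∩ Kira ∩ Bob ∩ Thandi: 11:30–12:00, 17:00–17:15.
Windows ≥ 30 min: 11:30–12:00.
Latest start in the last window 11:30–12:00 is 12:00 − 30 min = 11:30.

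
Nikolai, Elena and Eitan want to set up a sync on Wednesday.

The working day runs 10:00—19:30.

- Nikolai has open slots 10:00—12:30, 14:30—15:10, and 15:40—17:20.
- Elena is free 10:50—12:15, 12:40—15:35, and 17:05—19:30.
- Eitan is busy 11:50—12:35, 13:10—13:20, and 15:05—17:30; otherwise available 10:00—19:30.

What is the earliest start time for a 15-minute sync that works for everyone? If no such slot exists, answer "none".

10:50

Eitan free within 10:00–19:30: 10:00–11:50, 12:35–13:10, 13:20–15:05, 17:30–19:30.
Nikolai ∩ Elena: 10:50–12:15, 14:30–15:10, 17:05–17:20.
Nikolai ∩ Elena ∩ Eitan: 10:50–11:50, 14:30–15:05.
Windows ≥ 15 min: 10:50–11:50, 14:30–15:05.
Earliest such window starts at 10:50.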